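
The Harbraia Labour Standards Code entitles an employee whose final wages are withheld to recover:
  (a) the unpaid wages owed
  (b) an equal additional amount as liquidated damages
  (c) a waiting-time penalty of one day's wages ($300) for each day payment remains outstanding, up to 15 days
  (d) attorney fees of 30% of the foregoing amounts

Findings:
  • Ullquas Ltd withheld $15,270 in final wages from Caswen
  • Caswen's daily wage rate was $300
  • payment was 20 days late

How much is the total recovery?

Liquidated damages (equal amount): $15,270
Penalty days: min(20, 15) = 15
Waiting-time penalty: 15 × $300 = $4,500
Subtotal: $15,270 + $15,270 + $4,500 = $35,040
Attorney fees: 30% of $35,040 = $10,512
Total award: $35,040 + $10,512 = $45,552

Total award: $45,552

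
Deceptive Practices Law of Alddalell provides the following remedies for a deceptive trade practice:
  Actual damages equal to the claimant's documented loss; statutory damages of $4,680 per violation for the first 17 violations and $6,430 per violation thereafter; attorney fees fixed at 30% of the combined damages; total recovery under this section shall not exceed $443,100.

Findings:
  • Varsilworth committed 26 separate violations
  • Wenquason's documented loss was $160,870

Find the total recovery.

First 17 violations: 17 × $4,680 = $79,560
Remaining violations: (26 − 17) × $6,430 = $57,870
Statutory damages: $79,560 + $57,870 = $137,430
Combined damages: $160,870 + $137,430 = $298,300
Attorney fees: 30% of $298,300 = $89,490
Total before cap: $298,300 + $89,490 = $387,790
Cap at $443,100: $387,790 is within the cap, no reduction.

$387,790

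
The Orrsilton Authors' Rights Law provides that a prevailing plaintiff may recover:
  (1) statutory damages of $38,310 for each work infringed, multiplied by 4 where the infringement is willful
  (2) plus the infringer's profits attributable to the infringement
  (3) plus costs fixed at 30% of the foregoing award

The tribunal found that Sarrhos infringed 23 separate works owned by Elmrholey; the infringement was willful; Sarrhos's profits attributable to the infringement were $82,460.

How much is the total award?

Statutory damages: 23 × $38,310 = $881,130
Multiplied by 4: 4 × $881,130 = $3,524,520
Combined award: $3,524,520 + $82,460 = $3,606,980
Costs: 30% of $3,606,980 = $1,082,094
Award plus costs: $3,606,980 + $1,082,094 = $4,689,074

Award: $4,689,074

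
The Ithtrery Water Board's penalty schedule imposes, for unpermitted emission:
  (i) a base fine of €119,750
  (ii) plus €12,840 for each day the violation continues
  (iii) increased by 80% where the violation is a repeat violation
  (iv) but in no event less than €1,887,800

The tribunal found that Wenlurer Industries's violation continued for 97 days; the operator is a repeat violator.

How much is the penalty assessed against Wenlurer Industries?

Per-day component: 97 × €12,840 = €1,245,480
Base plus per-day: €119,750 + €1,245,480 = €1,365,230
Enhancement: 80% of €1,365,230 = €1,092,184
Enhanced fine: €1,365,230 + €1,092,184 = €2,457,414
Minimum €1,887,800: €2,457,414 meets the minimum, no increase.

€2,457,414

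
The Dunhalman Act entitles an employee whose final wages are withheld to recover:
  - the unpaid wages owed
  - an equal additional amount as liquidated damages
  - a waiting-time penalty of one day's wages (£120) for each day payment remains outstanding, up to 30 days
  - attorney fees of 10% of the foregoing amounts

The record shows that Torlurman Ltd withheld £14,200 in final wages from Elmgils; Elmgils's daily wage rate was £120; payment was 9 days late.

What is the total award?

Liquidated damages (equal amount): £14,200
Penalty days: min(9, 30) = 9
Waiting-time penalty: 9 × £120 = £1,080
Subtotal: £14,200 + £14,200 + £1,080 = £29,480
Attorney fees: 10% of £29,480 = £2,948
Total award: £29,480 + £2,948 = £32,428

£32,428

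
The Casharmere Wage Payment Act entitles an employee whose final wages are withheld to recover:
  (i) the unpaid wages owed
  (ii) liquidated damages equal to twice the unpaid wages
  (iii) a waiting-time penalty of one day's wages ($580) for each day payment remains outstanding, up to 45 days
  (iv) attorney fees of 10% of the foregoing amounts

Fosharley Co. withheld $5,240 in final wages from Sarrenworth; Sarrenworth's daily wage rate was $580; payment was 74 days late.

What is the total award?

Doubled: 2 × $5,240 = $10,480
Penalty days: min(74, 45) = 45
Waiting-time penalty: 45 × $580 = $26,100
Subtotal: $5,240 + $10,480 + $26,100 = $41,820
Attorney fees: 10% of $41,820 = $4,182
Total award: $41,820 + $4,182 = $46,002

$46,002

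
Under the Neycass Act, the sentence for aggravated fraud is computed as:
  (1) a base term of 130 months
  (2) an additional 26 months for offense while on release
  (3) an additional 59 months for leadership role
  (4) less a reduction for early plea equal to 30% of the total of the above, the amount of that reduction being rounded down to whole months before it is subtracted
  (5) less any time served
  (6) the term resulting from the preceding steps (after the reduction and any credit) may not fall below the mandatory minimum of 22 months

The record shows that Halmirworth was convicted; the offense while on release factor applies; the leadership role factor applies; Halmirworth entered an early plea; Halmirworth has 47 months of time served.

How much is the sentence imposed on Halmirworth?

Offense while on release enhancement: +26 months
Leadership role enhancement: +59 months
Adjusted term: 130 months + 26 months + 59 months = 215 months
Early plea reduction: 30% of 215 months = 64 months (rounded down)
After reduction: 215 − 64 = 151 months
Less time served: 151 months − 47 months = 104 months
Minimum 22 months: 104 months meets the minimum, no increase.

104 months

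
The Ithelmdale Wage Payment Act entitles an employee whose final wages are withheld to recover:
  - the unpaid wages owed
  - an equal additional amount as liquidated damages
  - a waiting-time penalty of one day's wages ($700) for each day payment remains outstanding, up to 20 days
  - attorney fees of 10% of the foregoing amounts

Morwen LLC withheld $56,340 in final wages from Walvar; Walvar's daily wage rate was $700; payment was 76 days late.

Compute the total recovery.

Liquidated damages (equal amount): $56,340
Penalty days: min(76, 20) = 20
Waiting-time penalty: 20 × $700 = $14,000
Subtotal: $56,340 + $56,340 + $14,000 = $126,680
Attorney fees: 10% of $126,680 = $12,668
Total award: $126,680 + $12,668 = $139,348

$139,348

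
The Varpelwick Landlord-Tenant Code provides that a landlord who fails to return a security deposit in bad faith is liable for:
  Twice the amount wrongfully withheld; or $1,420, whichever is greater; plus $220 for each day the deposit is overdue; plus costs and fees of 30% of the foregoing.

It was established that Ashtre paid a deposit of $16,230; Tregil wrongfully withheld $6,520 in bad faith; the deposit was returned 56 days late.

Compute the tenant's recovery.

Recovery: $32,968

Doubled: 2 × $6,520 = $13,040
Minimum $1,420: $13,040 meets the minimum, no increase.
Late-return penalty: 56 × $220 = $12,320
Damages plus late penalty: $13,040 + $12,320 = $25,360
Costs and fees: 30% of $25,360 = $7,608
Total recovery: $25,360 + $7,608 = $32,968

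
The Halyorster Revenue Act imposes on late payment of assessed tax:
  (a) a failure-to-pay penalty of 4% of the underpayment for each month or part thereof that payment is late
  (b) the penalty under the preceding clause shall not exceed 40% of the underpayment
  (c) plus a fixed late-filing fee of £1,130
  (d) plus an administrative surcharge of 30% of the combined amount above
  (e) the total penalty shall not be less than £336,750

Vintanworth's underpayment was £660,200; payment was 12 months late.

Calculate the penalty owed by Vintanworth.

£344,773

Accrued rate: 4% × 12 = 48%, capped at 40% → 40%
Failure-to-pay penalty: 40% of £660,200 = £264,080
Penalty before surcharge: £264,080 + £1,130 = £265,210
Administrative surcharge: 30% of £265,210 = £79,563
Total penalty: £265,210 + £79,563 = £344,773
Minimum £336,750: £344,773 meets the minimum, no increase.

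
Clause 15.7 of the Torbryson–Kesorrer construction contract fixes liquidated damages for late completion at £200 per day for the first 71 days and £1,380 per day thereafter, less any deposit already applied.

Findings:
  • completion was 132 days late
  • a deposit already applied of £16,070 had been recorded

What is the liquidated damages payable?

First 71 days: 71 × £200 = £14,200
Remaining days: (132 − 71) × £1,380 = £84,180
Accrued per-day damages: £14,200 + £84,180 = £98,380
Less deposit already applied: £98,380 − £16,070 = £82,310

£82,310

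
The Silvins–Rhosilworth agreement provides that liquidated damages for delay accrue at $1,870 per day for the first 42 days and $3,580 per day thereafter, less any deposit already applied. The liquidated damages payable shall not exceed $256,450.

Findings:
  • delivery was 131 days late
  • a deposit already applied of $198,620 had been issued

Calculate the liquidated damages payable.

First 42 days: 42 × $1,870 = $78,540
Remaining days: (131 − 42) × $3,580 = $318,620
Accrued per-day damages: $78,540 + $318,620 = $397,160
Less deposit already applied: $397,160 − $198,620 = $198,540
Cap at $256,450: $198,540 is within the cap, no reduction.

$198,540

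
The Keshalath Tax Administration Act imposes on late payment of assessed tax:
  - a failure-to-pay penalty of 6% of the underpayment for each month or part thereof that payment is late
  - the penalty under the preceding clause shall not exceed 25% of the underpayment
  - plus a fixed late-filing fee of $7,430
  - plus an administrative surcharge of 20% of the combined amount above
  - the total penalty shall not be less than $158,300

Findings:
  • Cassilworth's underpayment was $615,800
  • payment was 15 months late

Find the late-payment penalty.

Accrued rate: 6% × 15 = 90%, capped at 25% → 25%
Failure-to-pay penalty: 25% of $615,800 = $153,950
Penalty before surcharge: $153,950 + $7,430 = $161,380
Administrative surcharge: 20% of $161,380 = $32,276
Total penalty: $161,380 + $32,276 = $193,656
Minimum $158,300: $193,656 meets the minimum, no increase.

$193,656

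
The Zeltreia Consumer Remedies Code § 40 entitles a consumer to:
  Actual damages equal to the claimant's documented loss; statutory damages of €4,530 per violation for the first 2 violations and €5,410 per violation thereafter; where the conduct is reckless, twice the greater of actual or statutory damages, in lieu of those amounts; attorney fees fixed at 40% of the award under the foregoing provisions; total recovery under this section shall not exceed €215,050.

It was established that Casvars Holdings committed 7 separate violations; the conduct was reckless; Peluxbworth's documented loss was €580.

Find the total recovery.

First 2 violations: 2 × €4,530 = €9,060
Remaining violations: (7 − 2) × €5,410 = €27,050
Statutory damages: €9,060 + €27,050 = €36,110
Greater of actual damages (€580) or statutory damages (€36,110): €36,110
Doubled: 2 × €36,110 = €72,220
Attorney fees: 40% of €72,220 = €28,888
Total before cap: €72,220 + €28,888 = €101,108
Cap at €215,050: €101,108 is within the cap, no reduction.

€101,108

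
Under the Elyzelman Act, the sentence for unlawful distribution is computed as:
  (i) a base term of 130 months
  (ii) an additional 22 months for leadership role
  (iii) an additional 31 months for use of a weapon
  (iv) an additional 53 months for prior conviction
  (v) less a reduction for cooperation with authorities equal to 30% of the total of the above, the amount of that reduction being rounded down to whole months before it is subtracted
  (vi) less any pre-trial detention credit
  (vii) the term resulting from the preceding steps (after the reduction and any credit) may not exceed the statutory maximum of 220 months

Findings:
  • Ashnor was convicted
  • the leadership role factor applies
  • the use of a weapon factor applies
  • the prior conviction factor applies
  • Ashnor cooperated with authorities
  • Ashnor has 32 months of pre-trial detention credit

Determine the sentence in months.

Leadership role enhancement: +22 months
Use of a weapon enhancement: +31 months
Prior conviction enhancement: +53 months
Adjusted term: 130 months + 22 months + 31 months + 53 months = 236 months
Cooperation with authorities reduction: 30% of 236 months = 70 months (rounded down)
After reduction: 236 − 70 = 166 months
Less pre-trial detention credit: 166 months − 32 months = 134 months
Cap at 220 months: 134 months is within the cap, no reduction.

134 months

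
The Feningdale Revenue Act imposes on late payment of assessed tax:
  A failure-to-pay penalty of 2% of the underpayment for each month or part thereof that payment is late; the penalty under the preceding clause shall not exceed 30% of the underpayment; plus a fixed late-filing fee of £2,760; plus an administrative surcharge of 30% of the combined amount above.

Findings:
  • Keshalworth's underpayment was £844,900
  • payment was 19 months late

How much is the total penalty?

Accrued rate: 2% × 19 = 38%, capped at 30% → 30%
Failure-to-pay penalty: 30% of £844,900 = £253,470
Penalty before surcharge: £253,470 + £2,760 = £256,230
Administrative surcharge: 30% of £256,230 = £76,869
Total penalty: £256,230 + £76,869 = £333,099

£333,099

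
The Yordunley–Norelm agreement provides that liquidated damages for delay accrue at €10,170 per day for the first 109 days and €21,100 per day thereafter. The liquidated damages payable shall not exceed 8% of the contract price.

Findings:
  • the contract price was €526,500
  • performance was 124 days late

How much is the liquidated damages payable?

First 109 days: 109 × €10,170 = €1,108,530
Remaining days: (124 − 109) × €21,100 = €316,500
Accrued per-day damages: €1,108,530 + €316,500 = €1,425,030
Cap: 8% of €526,500 = €42,120
Cap at €42,120: €1,425,030 exceeds the cap → €42,120

€42,120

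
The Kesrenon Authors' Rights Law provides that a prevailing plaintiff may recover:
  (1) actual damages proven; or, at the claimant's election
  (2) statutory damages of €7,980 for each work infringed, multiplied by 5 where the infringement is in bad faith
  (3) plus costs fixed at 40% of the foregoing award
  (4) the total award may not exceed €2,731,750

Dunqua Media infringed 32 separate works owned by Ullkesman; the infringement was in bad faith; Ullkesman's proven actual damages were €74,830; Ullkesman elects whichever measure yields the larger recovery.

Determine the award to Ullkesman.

€1,787,520

Statutory damages: 32 × €7,980 = €255,360
Multiplied by 5: 5 × €255,360 = €1,276,800
Greater of actual damages (€74,830) or enhanced statutory damages (€1,276,800): €1,276,800
Costs: 40% of €1,276,800 = €510,720
Award plus costs: €1,276,800 + €510,720 = €1,787,520
Cap at €2,731,750: €1,787,520 is within the cap, no reduction.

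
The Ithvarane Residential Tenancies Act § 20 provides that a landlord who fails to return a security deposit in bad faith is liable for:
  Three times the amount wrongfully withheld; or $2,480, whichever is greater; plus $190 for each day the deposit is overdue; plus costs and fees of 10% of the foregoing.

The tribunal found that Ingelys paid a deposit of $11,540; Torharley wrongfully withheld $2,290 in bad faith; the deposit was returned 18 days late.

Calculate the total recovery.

Recovery: $11,319

Trebled: 3 × $2,290 = $6,870
Minimum $2,480: $6,870 meets the minimum, no increase.
Late-return penalty: 18 × $190 = $3,420
Damages plus late penalty: $6,870 + $3,420 = $10,290
Costs and fees: 10% of $10,290 = $1,029
Total recovery: $10,290 + $1,029 = $11,319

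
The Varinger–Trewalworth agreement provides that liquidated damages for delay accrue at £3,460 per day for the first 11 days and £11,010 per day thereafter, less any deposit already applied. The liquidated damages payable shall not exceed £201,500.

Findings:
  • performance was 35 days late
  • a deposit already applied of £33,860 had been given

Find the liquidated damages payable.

First 11 days: 11 × £3,460 = £38,060
Remaining days: (35 − 11) × £11,010 = £264,240
Accrued per-day damages: £38,060 + £264,240 = £302,300
Less deposit already applied: £302,300 − £33,860 = £268,440
Cap at £201,500: £268,440 exceeds the cap → £201,500

£201,500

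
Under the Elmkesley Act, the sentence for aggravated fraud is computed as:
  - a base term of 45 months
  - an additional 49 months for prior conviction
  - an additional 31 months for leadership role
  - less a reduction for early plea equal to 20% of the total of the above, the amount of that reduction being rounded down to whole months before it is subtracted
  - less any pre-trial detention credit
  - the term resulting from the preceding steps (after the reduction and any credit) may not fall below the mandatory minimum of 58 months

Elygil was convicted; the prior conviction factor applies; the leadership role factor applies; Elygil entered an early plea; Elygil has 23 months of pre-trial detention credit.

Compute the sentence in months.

Prior conviction enhancement: +49 months
Leadership role enhancement: +31 months
Adjusted term: 45 months + 49 months + 31 months = 125 months
Early plea reduction: 20% of 125 months = 25 months (rounded down)
After reduction: 125 − 25 = 100 months
Less pre-trial detention credit: 100 months − 23 months = 77 months
Minimum 58 months: 77 months meets the minimum, no increase.

77 months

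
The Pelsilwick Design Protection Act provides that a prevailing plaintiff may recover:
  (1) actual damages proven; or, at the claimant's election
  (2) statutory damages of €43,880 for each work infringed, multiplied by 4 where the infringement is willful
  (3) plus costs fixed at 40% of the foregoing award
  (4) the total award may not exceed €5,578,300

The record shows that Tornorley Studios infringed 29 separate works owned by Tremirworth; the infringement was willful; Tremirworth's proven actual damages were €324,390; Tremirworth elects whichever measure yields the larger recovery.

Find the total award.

€5,578,300

Statutory damages: 29 × €43,880 = €1,272,520
Multiplied by 4: 4 × €1,272,520 = €5,090,080
Greater of actual damages (€324,390) or enhanced statutory damages (€5,090,080): €5,090,080
Costs: 40% of €5,090,080 = €2,036,032
Award plus costs: €5,090,080 + €2,036,032 = €7,126,112
Cap at €5,578,300: €7,126,112 exceeds the cap → €5,578,300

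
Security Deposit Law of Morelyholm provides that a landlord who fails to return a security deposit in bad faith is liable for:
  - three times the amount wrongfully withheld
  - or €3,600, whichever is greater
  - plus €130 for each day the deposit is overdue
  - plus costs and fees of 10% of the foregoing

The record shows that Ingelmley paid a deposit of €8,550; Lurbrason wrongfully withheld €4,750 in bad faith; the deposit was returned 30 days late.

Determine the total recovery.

€19,965

Trebled: 3 × €4,750 = €14,250
Minimum €3,600: €14,250 meets the minimum, no increase.
Late-return penalty: 30 × €130 = €3,900
Damages plus late penalty: €14,250 + €3,900 = €18,150
Costs and fees: 10% of €18,150 = €1,815
Total recovery: €18,150 + €1,815 = €19,965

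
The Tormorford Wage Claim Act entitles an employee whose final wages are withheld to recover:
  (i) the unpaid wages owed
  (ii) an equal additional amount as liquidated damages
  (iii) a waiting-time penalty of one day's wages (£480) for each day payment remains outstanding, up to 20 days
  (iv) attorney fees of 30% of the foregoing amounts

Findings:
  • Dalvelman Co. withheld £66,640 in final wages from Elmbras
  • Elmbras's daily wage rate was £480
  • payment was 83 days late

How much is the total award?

Liquidated damages (equal amount): £66,640
Penalty days: min(83, 20) = 20
Waiting-time penalty: 20 × £480 = £9,600
Subtotal: £66,640 + £66,640 + £9,600 = £142,880
Attorney fees: 30% of £142,880 = £42,864
Total award: £142,880 + £42,864 = £185,744

£185,744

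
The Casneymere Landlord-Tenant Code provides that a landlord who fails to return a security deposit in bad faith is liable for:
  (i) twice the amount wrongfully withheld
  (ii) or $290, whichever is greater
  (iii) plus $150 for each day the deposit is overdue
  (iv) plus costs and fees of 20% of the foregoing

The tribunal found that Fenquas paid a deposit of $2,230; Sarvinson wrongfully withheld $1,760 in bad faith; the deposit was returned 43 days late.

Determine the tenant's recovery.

Doubled: 2 × $1,760 = $3,520
Minimum $290: $3,520 meets the minimum, no increase.
Late-return penalty: 43 × $150 = $6,450
Damages plus late penalty: $3,520 + $6,450 = $9,970
Costs and fees: 20% of $9,970 = $1,994
Total recovery: $9,970 + $1,994 = $11,964

$11,964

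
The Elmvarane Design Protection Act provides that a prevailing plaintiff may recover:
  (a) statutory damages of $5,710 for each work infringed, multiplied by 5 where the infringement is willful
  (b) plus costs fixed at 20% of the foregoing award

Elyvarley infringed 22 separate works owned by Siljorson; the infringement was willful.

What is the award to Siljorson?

$753,720

Statutory damages: 22 × $5,710 = $125,620
Multiplied by 5: 5 × $125,620 = $628,100
Costs: 20% of $628,100 = $125,620
Award plus costs: $628,100 + $125,620 = $753,720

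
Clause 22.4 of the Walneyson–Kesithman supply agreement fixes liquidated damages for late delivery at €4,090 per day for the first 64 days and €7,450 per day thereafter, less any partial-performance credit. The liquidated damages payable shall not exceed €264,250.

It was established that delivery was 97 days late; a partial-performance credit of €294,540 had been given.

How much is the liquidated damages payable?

€213,070

First 64 days: 64 × €4,090 = €261,760
Remaining days: (97 − 64) × €7,450 = €245,850
Accrued per-day damages: €261,760 + €245,850 = €507,610
Less partial-performance credit: €507,610 − €294,540 = €213,070
Cap at €264,250: €213,070 is within the cap, no reduction.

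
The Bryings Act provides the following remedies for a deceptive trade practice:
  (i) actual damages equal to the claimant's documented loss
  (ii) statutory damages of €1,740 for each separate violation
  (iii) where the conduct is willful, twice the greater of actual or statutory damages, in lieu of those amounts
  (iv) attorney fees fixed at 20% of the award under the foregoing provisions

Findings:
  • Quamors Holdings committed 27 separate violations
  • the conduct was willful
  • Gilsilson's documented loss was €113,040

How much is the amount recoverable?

Statutory damages: 27 × €1,740 = €46,980
Greater of actual damages (€113,040) or statutory damages (€46,980): €113,040
Doubled: 2 × €113,040 = €226,080
Attorney fees: 20% of €226,080 = €45,216
Total recovery: €226,080 + €45,216 = €271,296

€271,296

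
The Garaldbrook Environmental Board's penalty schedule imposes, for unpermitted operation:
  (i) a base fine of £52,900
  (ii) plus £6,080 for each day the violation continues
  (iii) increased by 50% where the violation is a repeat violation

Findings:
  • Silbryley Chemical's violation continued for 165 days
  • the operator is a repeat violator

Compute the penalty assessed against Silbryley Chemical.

Per-day component: 165 × £6,080 = £1,003,200
Base plus per-day: £52,900 + £1,003,200 = £1,056,100
Enhancement: 50% of £1,056,100 = £528,050
Enhanced fine: £1,056,100 + £528,050 = £1,584,150

Civil penalty: £1,584,150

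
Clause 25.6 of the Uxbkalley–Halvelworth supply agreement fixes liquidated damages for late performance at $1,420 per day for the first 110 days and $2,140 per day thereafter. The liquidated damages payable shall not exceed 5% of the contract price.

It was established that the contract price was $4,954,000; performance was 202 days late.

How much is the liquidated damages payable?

First 110 days: 110 × $1,420 = $156,200
Remaining days: (202 − 110) × $2,140 = $196,880
Accrued per-day damages: $156,200 + $196,880 = $353,080
Cap: 5% of $4,954,000 = $247,700
Cap at $247,700: $353,080 exceeds the cap → $247,700

Liquidated damages: $247,700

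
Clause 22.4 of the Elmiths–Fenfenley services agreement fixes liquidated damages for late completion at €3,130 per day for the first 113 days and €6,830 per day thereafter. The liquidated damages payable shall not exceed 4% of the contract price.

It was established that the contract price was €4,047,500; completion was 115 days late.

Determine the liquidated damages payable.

First 113 days: 113 × €3,130 = €353,690
Remaining days: (115 − 113) × €6,830 = €13,660
Accrued per-day damages: €353,690 + €13,660 = €367,350
Cap: 4% of €4,047,500 = €161,900
Cap at €161,900: €367,350 exceeds the cap → €161,900

€161,900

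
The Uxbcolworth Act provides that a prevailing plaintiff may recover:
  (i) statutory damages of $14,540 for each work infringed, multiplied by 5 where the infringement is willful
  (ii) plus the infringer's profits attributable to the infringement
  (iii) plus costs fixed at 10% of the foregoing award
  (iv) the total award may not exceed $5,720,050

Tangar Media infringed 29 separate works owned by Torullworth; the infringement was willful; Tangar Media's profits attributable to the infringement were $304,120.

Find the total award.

$2,653,662

Statutory damages: 29 × $14,540 = $421,660
Multiplied by 5: 5 × $421,660 = $2,108,300
Combined award: $2,108,300 + $304,120 = $2,412,420
Costs: 10% of $2,412,420 = $241,242
Award plus costs: $2,412,420 + $241,242 = $2,653,662
Cap at $5,720,050: $2,653,662 is within the cap, no reduction.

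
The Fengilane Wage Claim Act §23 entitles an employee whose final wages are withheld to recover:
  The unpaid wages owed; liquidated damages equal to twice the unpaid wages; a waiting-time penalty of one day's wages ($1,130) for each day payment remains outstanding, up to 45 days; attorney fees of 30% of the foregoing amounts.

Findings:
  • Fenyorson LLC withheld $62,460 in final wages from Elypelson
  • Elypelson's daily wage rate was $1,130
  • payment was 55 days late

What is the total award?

$309,699

Doubled: 2 × $62,460 = $124,920
Penalty days: min(55, 45) = 45
Waiting-time penalty: 45 × $1,130 = $50,850
Subtotal: $62,460 + $124,920 + $50,850 = $238,230
Attorney fees: 30% of $238,230 = $71,469
Total award: $238,230 + $71,469 = $309,699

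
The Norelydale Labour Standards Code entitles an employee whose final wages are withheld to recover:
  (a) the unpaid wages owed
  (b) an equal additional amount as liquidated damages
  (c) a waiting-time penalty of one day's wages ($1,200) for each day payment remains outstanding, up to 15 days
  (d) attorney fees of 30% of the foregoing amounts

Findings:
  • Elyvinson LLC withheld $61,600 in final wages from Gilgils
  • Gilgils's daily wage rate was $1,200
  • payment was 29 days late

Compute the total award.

Liquidated damages (equal amount): $61,600
Penalty days: min(29, 15) = 15
Waiting-time penalty: 15 × $1,200 = $18,000
Subtotal: $61,600 + $61,600 + $18,000 = $141,200
Attorney fees: 30% of $141,200 = $42,360
Total award: $141,200 + $42,360 = $183,560

$183,560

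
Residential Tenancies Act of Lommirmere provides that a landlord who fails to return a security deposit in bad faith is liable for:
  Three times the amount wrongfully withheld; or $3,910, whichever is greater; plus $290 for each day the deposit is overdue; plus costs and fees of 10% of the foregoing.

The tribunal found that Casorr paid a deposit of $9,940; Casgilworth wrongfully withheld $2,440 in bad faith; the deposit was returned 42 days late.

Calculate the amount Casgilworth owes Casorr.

$21,450

Trebled: 3 × $2,440 = $7,320
Minimum $3,910: $7,320 meets the minimum, no increase.
Late-return penalty: 42 × $290 = $12,180
Damages plus late penalty: $7,320 + $12,180 = $19,500
Costs and fees: 10% of $19,500 = $1,950
Total recovery: $19,500 + $1,950 = $21,450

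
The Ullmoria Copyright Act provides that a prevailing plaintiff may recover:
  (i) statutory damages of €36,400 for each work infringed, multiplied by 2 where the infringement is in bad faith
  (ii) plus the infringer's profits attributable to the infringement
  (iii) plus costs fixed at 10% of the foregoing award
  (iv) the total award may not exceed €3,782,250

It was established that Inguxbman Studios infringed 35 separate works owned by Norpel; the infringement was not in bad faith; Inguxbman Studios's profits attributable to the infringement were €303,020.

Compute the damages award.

Award: €1,734,722

Statutory damages: 35 × €36,400 = €1,274,000
Infringement not in bad faith: no ×2 enhancement.
Combined award: €1,274,000 + €303,020 = €1,577,020
Costs: 10% of €1,577,020 = €157,702
Award plus costs: €1,577,020 + €157,702 = €1,734,722
Cap at €3,782,250: €1,734,722 is within the cap, no reduction.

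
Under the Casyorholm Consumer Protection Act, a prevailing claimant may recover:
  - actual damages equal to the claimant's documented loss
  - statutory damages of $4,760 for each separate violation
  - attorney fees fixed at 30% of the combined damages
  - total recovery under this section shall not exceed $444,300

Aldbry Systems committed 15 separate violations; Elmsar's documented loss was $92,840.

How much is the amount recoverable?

Statutory damages: 15 × $4,760 = $71,400
Combined damages: $92,840 + $71,400 = $164,240
Attorney fees: 30% of $164,240 = $49,272
Total before cap: $164,240 + $49,272 = $213,512
Cap at $444,300: $213,512 is within the cap, no reduction.

$213,512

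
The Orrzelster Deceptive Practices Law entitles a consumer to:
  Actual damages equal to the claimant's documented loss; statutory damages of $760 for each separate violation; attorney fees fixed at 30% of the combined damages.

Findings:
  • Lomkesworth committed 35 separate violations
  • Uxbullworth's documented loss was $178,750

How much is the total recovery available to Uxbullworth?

$266,955

Statutory damages: 35 × $760 = $26,600
Combined damages: $178,750 + $26,600 = $205,350
Attorney fees: 30% of $205,350 = $61,605
Total recovery: $205,350 + $61,605 = $266,955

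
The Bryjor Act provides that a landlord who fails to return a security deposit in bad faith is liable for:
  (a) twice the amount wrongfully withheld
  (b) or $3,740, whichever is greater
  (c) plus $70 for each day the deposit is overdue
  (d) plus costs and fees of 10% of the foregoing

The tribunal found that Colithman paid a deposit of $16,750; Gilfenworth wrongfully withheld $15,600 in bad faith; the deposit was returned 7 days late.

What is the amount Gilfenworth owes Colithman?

Doubled: 2 × $15,600 = $31,200
Minimum $3,740: $31,200 meets the minimum, no increase.
Late-return penalty: 7 × $70 = $490
Damages plus late penalty: $31,200 + $490 = $31,690
Costs and fees: 10% of $31,690 = $3,169
Total recovery: $31,690 + $3,169 = $34,859

$34,859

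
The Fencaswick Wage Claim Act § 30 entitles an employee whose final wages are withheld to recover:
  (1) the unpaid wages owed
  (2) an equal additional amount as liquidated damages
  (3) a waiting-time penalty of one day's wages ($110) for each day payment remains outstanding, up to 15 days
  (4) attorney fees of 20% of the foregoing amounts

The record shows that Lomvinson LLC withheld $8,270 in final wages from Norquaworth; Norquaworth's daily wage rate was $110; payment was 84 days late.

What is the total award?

$21,828

Liquidated damages (equal amount): $8,270
Penalty days: min(84, 15) = 15
Waiting-time penalty: 15 × $110 = $1,650
Subtotal: $8,270 + $8,270 + $1,650 = $18,190
Attorney fees: 20% of $18,190 = $3,638
Total award: $18,190 + $3,638 = $21,828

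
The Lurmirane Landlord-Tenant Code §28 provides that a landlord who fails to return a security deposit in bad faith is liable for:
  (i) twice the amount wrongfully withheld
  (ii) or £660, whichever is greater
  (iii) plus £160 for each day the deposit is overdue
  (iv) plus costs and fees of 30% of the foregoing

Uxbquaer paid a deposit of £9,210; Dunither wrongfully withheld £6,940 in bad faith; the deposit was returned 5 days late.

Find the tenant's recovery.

£19,084

Doubled: 2 × £6,940 = £13,880
Minimum £660: £13,880 meets the minimum, no increase.
Late-return penalty: 5 × £160 = £800
Damages plus late penalty: £13,880 + £800 = £14,680
Costs and fees: 30% of £14,680 = £4,404
Total recovery: £14,680 + £4,404 = £19,084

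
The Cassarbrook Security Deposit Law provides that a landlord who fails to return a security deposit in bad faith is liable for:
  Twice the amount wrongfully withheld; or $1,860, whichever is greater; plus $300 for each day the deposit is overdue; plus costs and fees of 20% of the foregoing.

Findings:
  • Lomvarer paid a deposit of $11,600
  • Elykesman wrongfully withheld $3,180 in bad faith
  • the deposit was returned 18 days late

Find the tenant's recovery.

Doubled: 2 × $3,180 = $6,360
Minimum $1,860: $6,360 meets the minimum, no increase.
Late-return penalty: 18 × $300 = $5,400
Damages plus late penalty: $6,360 + $5,400 = $11,760
Costs and fees: 20% of $11,760 = $2,352
Total recovery: $11,760 + $2,352 = $14,112

Recovery: $14,112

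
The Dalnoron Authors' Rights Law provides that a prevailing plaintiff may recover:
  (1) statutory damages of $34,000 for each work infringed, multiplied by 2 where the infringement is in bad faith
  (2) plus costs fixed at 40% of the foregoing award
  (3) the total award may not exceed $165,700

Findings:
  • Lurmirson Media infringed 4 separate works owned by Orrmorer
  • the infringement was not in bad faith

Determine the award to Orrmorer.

$165,700

Statutory damages: 4 × $34,000 = $136,000
Infringement not in bad faith: no ×2 enhancement.
Costs: 40% of $136,000 = $54,400
Award plus costs: $136,000 + $54,400 = $190,400
Cap at $165,700: $190,400 exceeds the cap → $165,700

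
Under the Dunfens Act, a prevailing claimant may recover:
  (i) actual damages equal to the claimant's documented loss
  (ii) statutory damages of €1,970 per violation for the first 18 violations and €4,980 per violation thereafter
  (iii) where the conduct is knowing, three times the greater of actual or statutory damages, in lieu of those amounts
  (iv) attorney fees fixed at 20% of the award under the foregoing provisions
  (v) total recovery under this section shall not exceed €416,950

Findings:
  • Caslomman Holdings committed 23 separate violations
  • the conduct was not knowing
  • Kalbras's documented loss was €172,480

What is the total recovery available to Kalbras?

First 18 violations: 18 × €1,970 = €35,460
Remaining violations: (23 − 18) × €4,980 = €24,900
Statutory damages: €35,460 + €24,900 = €60,360
Conduct not knowing: the in-lieu enhancement does not apply.
Actual plus statutory damages: €172,480 + €60,360 = €232,840
Attorney fees: 20% of €232,840 = €46,568
Total before cap: €232,840 + €46,568 = €279,408
Cap at €416,950: €279,408 is within the cap, no reduction.

Total recovery: €279,408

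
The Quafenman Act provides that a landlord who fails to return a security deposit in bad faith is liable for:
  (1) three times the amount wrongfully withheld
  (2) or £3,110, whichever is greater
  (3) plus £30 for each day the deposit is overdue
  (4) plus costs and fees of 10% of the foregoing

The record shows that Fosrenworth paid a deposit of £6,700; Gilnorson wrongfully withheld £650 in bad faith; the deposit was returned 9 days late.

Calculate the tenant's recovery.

Trebled: 3 × £650 = £1,950
Minimum £3,110: £1,950 is below the minimum → £3,110
Late-return penalty: 9 × £30 = £270
Damages plus late penalty: £3,110 + £270 = £3,380
Costs and fees: 10% of £3,380 = £338
Total recovery: £3,380 + £338 = £3,718

£3,718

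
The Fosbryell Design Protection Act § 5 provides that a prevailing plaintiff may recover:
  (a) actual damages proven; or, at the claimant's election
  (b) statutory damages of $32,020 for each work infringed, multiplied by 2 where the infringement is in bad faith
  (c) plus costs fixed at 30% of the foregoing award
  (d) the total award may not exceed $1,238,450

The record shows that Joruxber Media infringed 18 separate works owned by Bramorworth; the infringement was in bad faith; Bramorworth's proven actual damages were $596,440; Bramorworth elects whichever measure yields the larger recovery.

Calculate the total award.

Statutory damages: 18 × $32,020 = $576,360
Doubled: 2 × $576,360 = $1,152,720
Greater of actual damages ($596,440) or enhanced statutory damages ($1,152,720): $1,152,720
Costs: 30% of $1,152,720 = $345,816
Award plus costs: $1,152,720 + $345,816 = $1,498,536
Cap at $1,238,450: $1,498,536 exceeds the cap → $1,238,450

$1,238,450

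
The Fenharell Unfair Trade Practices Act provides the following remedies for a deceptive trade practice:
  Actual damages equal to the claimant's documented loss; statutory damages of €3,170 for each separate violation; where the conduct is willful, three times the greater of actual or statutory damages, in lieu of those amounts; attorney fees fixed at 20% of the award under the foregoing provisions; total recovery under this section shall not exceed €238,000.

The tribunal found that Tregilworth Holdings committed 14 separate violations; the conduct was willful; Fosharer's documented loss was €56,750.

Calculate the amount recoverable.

€204,300

Statutory damages: 14 × €3,170 = €44,380
Greater of actual damages (€56,750) or statutory damages (€44,380): €56,750
Trebled: 3 × €56,750 = €170,250
Attorney fees: 20% of €170,250 = €34,050
Total before cap: €170,250 + €34,050 = €204,300
Cap at €238,000: €204,300 is within the cap, no reduction.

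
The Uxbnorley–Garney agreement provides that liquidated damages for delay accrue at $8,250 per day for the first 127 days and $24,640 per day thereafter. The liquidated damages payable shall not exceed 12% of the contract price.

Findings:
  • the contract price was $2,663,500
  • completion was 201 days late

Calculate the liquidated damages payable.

First 127 days: 127 × $8,250 = $1,047,750
Remaining days: (201 − 127) × $24,640 = $1,823,360
Accrued per-day damages: $1,047,750 + $1,823,360 = $2,871,110
Cap: 12% of $2,663,500 = $319,620
Cap at $319,620: $2,871,110 exceeds the cap → $319,620

Liquidated damages: $319,620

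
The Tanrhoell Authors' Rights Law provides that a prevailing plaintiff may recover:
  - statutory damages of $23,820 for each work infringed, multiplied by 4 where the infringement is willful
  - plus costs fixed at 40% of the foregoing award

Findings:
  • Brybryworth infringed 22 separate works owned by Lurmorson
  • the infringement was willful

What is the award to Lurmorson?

$2,934,624

Statutory damages: 22 × $23,820 = $524,040
Multiplied by 4: 4 × $524,040 = $2,096,160
Costs: 40% of $2,096,160 = $838,464
Award plus costs: $2,096,160 + $838,464 = $2,934,624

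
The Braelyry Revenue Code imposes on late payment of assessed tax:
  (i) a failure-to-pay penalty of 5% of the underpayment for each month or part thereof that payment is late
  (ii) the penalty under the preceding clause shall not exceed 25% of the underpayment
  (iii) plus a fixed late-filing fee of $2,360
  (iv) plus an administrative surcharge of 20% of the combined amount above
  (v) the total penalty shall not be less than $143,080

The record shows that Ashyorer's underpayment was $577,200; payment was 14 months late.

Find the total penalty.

$175,992

Accrued rate: 5% × 14 = 70%, capped at 25% → 25%
Failure-to-pay penalty: 25% of $577,200 = $144,300
Penalty before surcharge: $144,300 + $2,360 = $146,660
Administrative surcharge: 20% of $146,660 = $29,332
Total penalty: $146,660 + $29,332 = $175,992
Minimum $143,080: $175,992 meets the minimum, no increase.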